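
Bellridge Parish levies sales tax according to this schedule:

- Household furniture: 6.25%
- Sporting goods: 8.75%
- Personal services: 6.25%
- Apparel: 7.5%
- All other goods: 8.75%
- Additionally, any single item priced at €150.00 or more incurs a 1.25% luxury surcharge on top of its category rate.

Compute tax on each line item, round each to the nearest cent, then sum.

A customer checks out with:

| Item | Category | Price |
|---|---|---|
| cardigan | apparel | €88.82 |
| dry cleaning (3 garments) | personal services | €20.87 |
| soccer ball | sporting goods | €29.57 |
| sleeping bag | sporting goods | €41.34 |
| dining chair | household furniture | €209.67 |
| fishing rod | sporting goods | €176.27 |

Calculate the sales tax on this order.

Cardigan €88.82: apparel → 7.5% → €6.66
Dry cleaning (3 garments) €20.87: personal services → 6.25% → €1.30
Soccer ball €29.57: sporting goods → 8.75% → €2.59
Sleeping bag €41.34: sporting goods → 8.75% → €3.62
Dining chair €209.67: household furniture → 6.25% + 1.25% surcharge = 7.5% → €15.73
Fishing rod €176.27: sporting goods → 8.75% + 1.25% surcharge = 10% → €17.63
Total tax = €6.66 + €1.30 + €2.59 + €3.62 + €15.73 + €17.63 = €47.53

€47.53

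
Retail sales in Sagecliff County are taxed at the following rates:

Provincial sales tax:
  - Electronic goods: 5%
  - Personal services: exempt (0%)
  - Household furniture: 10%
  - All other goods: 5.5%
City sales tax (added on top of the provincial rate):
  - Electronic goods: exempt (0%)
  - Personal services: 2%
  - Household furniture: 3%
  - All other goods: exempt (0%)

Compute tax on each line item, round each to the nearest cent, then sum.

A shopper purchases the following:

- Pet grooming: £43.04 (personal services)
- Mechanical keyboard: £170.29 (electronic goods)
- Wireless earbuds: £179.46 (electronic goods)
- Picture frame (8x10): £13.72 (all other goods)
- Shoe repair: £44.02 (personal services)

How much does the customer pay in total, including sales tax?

£470.50

Pet grooming £43.04: personal services → 0% + 2% city = 2% → £0.86
Mechanical keyboard £170.29: electronic goods → 5% + 0% city = 5% → £8.51
Wireless earbuds £179.46: electronic goods → 5% + 0% city = 5% → £8.97
Picture frame (8x10) £13.72: all other goods → 5.5% + 0% city = 5.5% → £0.75
Shoe repair £44.02: personal services → 0% + 2% city = 2% → £0.88
Subtotal = £450.53; tax = £19.97; total due = £470.50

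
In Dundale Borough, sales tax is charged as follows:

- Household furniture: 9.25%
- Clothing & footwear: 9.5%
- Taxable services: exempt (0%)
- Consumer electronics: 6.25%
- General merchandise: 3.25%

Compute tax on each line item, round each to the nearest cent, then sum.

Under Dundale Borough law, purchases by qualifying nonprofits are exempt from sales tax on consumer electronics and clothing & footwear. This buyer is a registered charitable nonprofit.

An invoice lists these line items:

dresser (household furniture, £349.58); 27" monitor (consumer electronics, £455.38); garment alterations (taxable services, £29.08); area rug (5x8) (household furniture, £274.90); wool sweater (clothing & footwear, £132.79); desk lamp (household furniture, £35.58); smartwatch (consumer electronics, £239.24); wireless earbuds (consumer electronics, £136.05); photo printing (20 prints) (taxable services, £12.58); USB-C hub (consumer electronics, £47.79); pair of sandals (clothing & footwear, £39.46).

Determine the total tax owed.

Dresser £349.58: household furniture → 9.25% → £32.34
27" monitor £455.38: consumer electronics, buyer-exempt → 0% → £0.00
Garment alterations £29.08: taxable services → 0% → £0.00
Area rug (5x8) £274.90: household furniture → 9.25% → £25.43
Wool sweater £132.79: clothing & footwear, buyer-exempt → 0% → £0.00
Desk lamp £35.58: household furniture → 9.25% → £3.29
Smartwatch £239.24: consumer electronics, buyer-exempt → 0% → £0.00
Wireless earbuds £136.05: consumer electronics, buyer-exempt → 0% → £0.00
Photo printing (20 prints) £12.58: taxable services → 0% → £0.00
USB-C hub £47.79: consumer electronics, buyer-exempt → 0% → £0.00
Pair of sandals £39.46: clothing & footwear, buyer-exempt → 0% → £0.00
Total tax = £32.34 + £25.43 + £3.29 = £61.06

£61.06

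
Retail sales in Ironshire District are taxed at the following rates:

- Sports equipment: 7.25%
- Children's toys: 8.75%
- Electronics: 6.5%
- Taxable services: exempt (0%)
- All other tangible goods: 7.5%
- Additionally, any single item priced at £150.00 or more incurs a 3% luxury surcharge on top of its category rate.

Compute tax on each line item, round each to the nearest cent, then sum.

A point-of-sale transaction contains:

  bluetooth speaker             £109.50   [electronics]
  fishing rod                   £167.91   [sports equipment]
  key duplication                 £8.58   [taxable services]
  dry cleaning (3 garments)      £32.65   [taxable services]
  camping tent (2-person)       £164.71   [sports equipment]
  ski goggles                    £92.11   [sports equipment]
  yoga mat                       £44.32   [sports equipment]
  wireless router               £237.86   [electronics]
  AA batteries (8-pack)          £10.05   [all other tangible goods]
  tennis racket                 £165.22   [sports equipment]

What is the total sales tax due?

£91.39

Bluetooth speaker £109.50: electronics → 6.5% → £7.12
Fishing rod £167.91: sports equipment → 7.25% + 3% surcharge = 10.25% → £17.21
Key duplication £8.58: taxable services → 0% → £0.00
Dry cleaning (3 garments) £32.65: taxable services → 0% → £0.00
Camping tent (2-person) £164.71: sports equipment → 7.25% + 3% surcharge = 10.25% → £16.88
Ski goggles £92.11: sports equipment → 7.25% → £6.68
Yoga mat £44.32: sports equipment → 7.25% → £3.21
Wireless router £237.86: electronics → 6.5% + 3% surcharge = 9.5% → £22.60
AA batteries (8-pack) £10.05: all other tangible goods → 7.5% → £0.75
Tennis racket £165.22: sports equipment → 7.25% + 3% surcharge = 10.25% → £16.94
Total tax = £7.12 + £17.21 + £16.88 + £6.68 + £3.21 + £22.60 + £0.75 + £16.94 = £91.39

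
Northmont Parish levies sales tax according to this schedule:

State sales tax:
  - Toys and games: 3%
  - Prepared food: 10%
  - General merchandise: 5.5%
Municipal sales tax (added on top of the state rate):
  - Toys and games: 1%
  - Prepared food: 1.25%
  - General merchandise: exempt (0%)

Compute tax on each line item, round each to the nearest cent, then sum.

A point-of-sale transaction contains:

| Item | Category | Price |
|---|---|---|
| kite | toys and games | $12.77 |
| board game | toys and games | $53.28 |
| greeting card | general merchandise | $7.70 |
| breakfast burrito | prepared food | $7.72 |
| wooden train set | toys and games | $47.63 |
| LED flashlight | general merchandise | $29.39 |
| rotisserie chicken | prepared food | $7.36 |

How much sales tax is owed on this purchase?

Kite $12.77: toys and games → 3% + 1% municipal = 4% → $0.51
Board game $53.28: toys and games → 3% + 1% municipal = 4% → $2.13
Greeting card $7.70: general merchandise → 5.5% + 0% municipal = 5.5% → $0.42
Breakfast burrito $7.72: prepared food → 10% + 1.25% municipal = 11.25% → $0.87
Wooden train set $47.63: toys and games → 3% + 1% municipal = 4% → $1.91
LED flashlight $29.39: general merchandise → 5.5% + 0% municipal = 5.5% → $1.62
Rotisserie chicken $7.36: prepared food → 10% + 1.25% municipal = 11.25% → $0.83
Total tax = $0.51 + $2.13 + $0.42 + $0.87 + $1.91 + $1.62 + $0.83 = $8.29

$8.29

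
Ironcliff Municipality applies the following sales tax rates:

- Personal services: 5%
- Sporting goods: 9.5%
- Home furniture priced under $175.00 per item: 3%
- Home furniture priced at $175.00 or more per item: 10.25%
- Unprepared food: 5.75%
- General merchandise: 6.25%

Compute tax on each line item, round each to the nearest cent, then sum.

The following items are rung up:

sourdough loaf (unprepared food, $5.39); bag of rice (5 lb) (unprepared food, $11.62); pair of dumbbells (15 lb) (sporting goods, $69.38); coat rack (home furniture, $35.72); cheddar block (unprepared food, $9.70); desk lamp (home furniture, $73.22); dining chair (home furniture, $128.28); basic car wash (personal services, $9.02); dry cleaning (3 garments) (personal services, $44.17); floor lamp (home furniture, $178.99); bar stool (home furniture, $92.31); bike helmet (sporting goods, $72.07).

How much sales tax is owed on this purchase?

$45.88

Sourdough loaf $5.39: unprepared food → 5.75% → $0.31
Bag of rice (5 lb) $11.62: unprepared food → 5.75% → $0.67
Pair of dumbbells (15 lb) $69.38: sporting goods → 9.5% → $6.59
Coat rack $35.72: home furniture, under $175.00 → 3% → $1.07
Cheddar block $9.70: unprepared food → 5.75% → $0.56
Desk lamp $73.22: home furniture, under $175.00 → 3% → $2.20
Dining chair $128.28: home furniture, under $175.00 → 3% → $3.85
Basic car wash $9.02: personal services → 5% → $0.45
Dry cleaning (3 garments) $44.17: personal services → 5% → $2.21
Floor lamp $178.99: home furniture, $175.00 or more → 10.25% → $18.35
Bar stool $92.31: home furniture, under $175.00 → 3% → $2.77
Bike helmet $72.07: sporting goods → 9.5% → $6.85
Total tax = $0.31 + $0.67 + $6.59 + $1.07 + $0.56 + $2.20 + $3.85 + $0.45 + $2.21 + $18.35 + $2.77 + $6.85 = $45.88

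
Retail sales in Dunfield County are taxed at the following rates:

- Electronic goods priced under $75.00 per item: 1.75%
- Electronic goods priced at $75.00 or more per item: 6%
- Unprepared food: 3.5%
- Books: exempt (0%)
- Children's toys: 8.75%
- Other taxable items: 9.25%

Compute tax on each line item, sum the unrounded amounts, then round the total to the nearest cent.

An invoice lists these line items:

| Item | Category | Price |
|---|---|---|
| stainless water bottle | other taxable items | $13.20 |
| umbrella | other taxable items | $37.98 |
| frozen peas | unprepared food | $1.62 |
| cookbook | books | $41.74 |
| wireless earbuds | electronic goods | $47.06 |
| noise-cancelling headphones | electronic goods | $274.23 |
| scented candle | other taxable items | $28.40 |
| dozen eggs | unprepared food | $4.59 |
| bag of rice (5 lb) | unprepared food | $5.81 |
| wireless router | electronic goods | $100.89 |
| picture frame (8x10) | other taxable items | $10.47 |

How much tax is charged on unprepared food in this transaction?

$0.42

Frozen peas $1.62: unprepared food → 3.5% → $0.0567
Dozen eggs $4.59: unprepared food → 3.5% → $0.16065
Bag of rice (5 lb) $5.81: unprepared food → 3.5% → $0.20335
Tax on unprepared food: unrounded sum = $0.4207 → $0.42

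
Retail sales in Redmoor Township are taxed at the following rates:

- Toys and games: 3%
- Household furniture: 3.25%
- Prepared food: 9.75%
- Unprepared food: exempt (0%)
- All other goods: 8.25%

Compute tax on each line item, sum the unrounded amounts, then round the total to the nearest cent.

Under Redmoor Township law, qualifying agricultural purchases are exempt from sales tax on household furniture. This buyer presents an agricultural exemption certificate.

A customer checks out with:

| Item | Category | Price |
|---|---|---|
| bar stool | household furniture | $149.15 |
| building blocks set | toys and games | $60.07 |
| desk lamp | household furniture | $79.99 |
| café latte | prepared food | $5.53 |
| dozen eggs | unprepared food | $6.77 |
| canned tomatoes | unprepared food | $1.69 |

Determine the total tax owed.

Bar stool $149.15: household furniture, buyer-exempt → 0% → $0.00
Building blocks set $60.07: toys and games → 3% → $1.8021
Desk lamp $79.99: household furniture, buyer-exempt → 0% → $0.00
Café latte $5.53: prepared food → 9.75% → $0.539175
Dozen eggs $6.77: unprepared food → 0% → $0.00
Canned tomatoes $1.69: unprepared food → 0% → $0.00
Unrounded tax sum = $2.341275 → $2.34

$2.34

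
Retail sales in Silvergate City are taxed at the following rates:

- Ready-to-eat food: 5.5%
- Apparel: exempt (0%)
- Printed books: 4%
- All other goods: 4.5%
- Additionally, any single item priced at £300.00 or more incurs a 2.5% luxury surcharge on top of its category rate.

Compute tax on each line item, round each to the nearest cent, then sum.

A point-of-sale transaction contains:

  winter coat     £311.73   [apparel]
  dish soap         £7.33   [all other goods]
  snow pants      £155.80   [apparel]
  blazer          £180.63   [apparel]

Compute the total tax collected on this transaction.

£8.12

Winter coat £311.73: apparel → 0% + 2.5% surcharge = 2.5% → £7.79
Dish soap £7.33: all other goods → 4.5% → £0.33
Snow pants £155.80: apparel → 0% → £0.00
Blazer £180.63: apparel → 0% → £0.00
Total tax = £7.79 + £0.33 = £8.12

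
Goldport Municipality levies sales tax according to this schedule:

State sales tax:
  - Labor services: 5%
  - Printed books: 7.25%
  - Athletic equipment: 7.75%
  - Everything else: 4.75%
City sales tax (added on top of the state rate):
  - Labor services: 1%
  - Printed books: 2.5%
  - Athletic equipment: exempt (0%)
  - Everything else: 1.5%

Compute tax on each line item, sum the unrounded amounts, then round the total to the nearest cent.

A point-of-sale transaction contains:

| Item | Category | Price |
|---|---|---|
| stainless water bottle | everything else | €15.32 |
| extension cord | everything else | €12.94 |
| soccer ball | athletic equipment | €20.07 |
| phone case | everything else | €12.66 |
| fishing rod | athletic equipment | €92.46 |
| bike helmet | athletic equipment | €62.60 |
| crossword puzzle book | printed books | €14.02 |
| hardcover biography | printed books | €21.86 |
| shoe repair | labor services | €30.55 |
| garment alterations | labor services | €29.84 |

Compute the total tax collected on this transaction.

€23.25

Stainless water bottle €15.32: everything else → 4.75% + 1.5% city = 6.25% → €0.9575
Extension cord €12.94: everything else → 4.75% + 1.5% city = 6.25% → €0.80875
Soccer ball €20.07: athletic equipment → 7.75% + 0% city = 7.75% → €1.555425
Phone case €12.66: everything else → 4.75% + 1.5% city = 6.25% → €0.79125
Fishing rod €92.46: athletic equipment → 7.75% + 0% city = 7.75% → €7.16565
Bike helmet €62.60: athletic equipment → 7.75% + 0% city = 7.75% → €4.8515
Crossword puzzle book €14.02: printed books → 7.25% + 2.5% city = 9.75% → €1.36695
Hardcover biography €21.86: printed books → 7.25% + 2.5% city = 9.75% → €2.13135
Shoe repair €30.55: labor services → 5% + 1% city = 6% → €1.833
Garment alterations €29.84: labor services → 5% + 1% city = 6% → €1.7904
Unrounded tax sum = €23.251775 → €23.25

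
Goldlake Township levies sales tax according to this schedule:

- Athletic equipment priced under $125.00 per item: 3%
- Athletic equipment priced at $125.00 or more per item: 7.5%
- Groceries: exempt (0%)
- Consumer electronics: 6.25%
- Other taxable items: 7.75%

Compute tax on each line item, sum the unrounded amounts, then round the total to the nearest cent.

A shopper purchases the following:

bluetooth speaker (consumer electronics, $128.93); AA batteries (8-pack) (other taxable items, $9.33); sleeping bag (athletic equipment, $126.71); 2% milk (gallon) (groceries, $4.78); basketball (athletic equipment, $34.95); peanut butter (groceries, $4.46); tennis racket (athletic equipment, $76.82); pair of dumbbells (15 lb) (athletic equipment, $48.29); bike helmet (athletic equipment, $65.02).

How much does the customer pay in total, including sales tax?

Bluetooth speaker $128.93: consumer electronics → 6.25% → $8.058125
AA batteries (8-pack) $9.33: other taxable items → 7.75% → $0.723075
Sleeping bag $126.71: athletic equipment, $125.00 or more → 7.5% → $9.50325
2% milk (gallon) $4.78: groceries → 0% → $0.00
Basketball $34.95: athletic equipment, under $125.00 → 3% → $1.0485
Peanut butter $4.46: groceries → 0% → $0.00
Tennis racket $76.82: athletic equipment, under $125.00 → 3% → $2.3046
Pair of dumbbells (15 lb) $48.29: athletic equipment, under $125.00 → 3% → $1.4487
Bike helmet $65.02: athletic equipment, under $125.00 → 3% → $1.9506
Subtotal = $499.29; unrounded tax = $25.03685 → $25.04; total due = $524.33

$524.33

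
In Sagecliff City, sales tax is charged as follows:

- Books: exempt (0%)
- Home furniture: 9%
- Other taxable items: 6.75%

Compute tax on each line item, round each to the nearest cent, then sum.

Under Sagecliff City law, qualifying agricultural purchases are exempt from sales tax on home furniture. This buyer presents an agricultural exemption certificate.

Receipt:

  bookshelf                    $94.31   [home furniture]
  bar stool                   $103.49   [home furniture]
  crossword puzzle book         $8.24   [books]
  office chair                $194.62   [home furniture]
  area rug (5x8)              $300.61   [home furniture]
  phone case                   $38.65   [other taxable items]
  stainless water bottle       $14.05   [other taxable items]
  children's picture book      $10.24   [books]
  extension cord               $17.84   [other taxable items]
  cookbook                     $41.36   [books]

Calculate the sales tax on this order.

Bookshelf $94.31: home furniture, buyer-exempt → 0% → $0.00
Bar stool $103.49: home furniture, buyer-exempt → 0% → $0.00
Crossword puzzle book $8.24: books → 0% → $0.00
Office chair $194.62: home furniture, buyer-exempt → 0% → $0.00
Area rug (5x8) $300.61: home furniture, buyer-exempt → 0% → $0.00
Phone case $38.65: other taxable items → 6.75% → $2.61
Stainless water bottle $14.05: other taxable items → 6.75% → $0.95
Children's picture book $10.24: books → 0% → $0.00
Extension cord $17.84: other taxable items → 6.75% → $1.20
Cookbook $41.36: books → 0% → $0.00
Total tax = $2.61 + $0.95 + $1.20 = $4.76

$4.76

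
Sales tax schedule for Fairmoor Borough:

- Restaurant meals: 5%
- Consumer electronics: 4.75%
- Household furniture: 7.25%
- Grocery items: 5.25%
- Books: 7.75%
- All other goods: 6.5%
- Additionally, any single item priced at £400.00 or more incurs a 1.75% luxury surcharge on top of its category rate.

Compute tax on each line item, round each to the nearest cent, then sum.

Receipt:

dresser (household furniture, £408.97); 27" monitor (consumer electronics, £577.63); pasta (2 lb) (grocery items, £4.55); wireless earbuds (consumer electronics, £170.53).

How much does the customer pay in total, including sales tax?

Dresser £408.97: household furniture → 7.25% + 1.75% surcharge = 9% → £36.81
27" monitor £577.63: consumer electronics → 4.75% + 1.75% surcharge = 6.5% → £37.55
Pasta (2 lb) £4.55: grocery items → 5.25% → £0.24
Wireless earbuds £170.53: consumer electronics → 4.75% → £8.10
Subtotal = £1161.68; tax = £82.70; total due = £1244.38

£1244.38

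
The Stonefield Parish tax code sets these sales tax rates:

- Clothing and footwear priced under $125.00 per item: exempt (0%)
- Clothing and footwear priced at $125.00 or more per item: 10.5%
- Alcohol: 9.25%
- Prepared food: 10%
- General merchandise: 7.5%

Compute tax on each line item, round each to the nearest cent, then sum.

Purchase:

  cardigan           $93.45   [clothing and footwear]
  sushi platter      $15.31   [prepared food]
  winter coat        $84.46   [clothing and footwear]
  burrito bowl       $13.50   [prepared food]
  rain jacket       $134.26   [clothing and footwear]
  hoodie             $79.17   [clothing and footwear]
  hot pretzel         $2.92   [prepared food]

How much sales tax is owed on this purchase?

$17.27

Cardigan $93.45: clothing and footwear, under $125.00 → 0% → $0.00
Sushi platter $15.31: prepared food → 10% → $1.53
Winter coat $84.46: clothing and footwear, under $125.00 → 0% → $0.00
Burrito bowl $13.50: prepared food → 10% → $1.35
Rain jacket $134.26: clothing and footwear, $125.00 or more → 10.5% → $14.10
Hoodie $79.17: clothing and footwear, under $125.00 → 0% → $0.00
Hot pretzel $2.92: prepared food → 10% → $0.29
Total tax = $1.53 + $1.35 + $14.10 + $0.29 = $17.27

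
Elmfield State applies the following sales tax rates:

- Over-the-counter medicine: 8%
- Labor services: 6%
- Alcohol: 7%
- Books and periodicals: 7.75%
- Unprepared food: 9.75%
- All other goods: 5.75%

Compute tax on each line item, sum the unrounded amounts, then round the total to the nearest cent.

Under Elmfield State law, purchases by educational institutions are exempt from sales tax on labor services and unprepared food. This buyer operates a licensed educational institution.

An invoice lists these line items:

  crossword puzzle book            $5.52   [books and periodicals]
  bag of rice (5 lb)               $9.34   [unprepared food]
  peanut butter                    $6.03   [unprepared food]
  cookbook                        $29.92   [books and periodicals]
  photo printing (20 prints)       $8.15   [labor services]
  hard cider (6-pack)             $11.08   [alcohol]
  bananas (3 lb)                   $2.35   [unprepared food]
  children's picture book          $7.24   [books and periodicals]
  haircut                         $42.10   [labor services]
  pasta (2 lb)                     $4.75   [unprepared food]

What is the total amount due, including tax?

$130.56

Crossword puzzle book $5.52: books and periodicals → 7.75% → $0.4278
Bag of rice (5 lb) $9.34: unprepared food, buyer-exempt → 0% → $0.00
Peanut butter $6.03: unprepared food, buyer-exempt → 0% → $0.00
Cookbook $29.92: books and periodicals → 7.75% → $2.3188
Photo printing (20 prints) $8.15: labor services, buyer-exempt → 0% → $0.00
Hard cider (6-pack) $11.08: alcohol → 7% → $0.7756
Bananas (3 lb) $2.35: unprepared food, buyer-exempt → 0% → $0.00
Children's picture book $7.24: books and periodicals → 7.75% → $0.5611
Haircut $42.10: labor services, buyer-exempt → 0% → $0.00
Pasta (2 lb) $4.75: unprepared food, buyer-exempt → 0% → $0.00
Subtotal = $126.48; unrounded tax = $4.0833 → $4.08; total due = $130.56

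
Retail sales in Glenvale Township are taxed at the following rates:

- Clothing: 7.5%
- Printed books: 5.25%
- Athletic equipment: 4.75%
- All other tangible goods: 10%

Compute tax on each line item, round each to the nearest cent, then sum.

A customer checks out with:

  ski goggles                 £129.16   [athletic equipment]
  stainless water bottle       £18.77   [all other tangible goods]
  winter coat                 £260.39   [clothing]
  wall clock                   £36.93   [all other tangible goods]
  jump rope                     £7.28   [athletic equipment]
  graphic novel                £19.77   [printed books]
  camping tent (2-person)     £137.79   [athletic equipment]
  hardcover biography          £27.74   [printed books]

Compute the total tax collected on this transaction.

£40.64

Ski goggles £129.16: athletic equipment → 4.75% → £6.14
Stainless water bottle £18.77: all other tangible goods → 10% → £1.88
Winter coat £260.39: clothing → 7.5% → £19.53
Wall clock £36.93: all other tangible goods → 10% → £3.69
Jump rope £7.28: athletic equipment → 4.75% → £0.35
Graphic novel £19.77: printed books → 5.25% → £1.04
Camping tent (2-person) £137.79: athletic equipment → 4.75% → £6.55
Hardcover biography £27.74: printed books → 5.25% → £1.46
Total tax = £6.14 + £1.88 + £19.53 + £3.69 + £0.35 + £1.04 + £6.55 + £1.46 = £40.64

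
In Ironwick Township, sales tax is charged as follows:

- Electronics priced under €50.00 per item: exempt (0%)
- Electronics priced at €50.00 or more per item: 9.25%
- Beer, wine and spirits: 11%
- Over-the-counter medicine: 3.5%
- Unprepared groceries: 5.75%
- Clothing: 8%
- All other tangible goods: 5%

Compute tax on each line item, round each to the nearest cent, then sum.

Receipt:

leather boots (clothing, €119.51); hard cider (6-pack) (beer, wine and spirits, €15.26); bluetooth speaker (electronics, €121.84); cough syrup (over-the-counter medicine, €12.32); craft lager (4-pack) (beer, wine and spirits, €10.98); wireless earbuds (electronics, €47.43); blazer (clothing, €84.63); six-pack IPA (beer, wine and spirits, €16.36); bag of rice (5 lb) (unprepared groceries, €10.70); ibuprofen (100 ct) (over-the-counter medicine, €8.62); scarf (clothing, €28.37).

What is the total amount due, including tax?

€511.93

Leather boots €119.51: clothing → 8% → €9.56
Hard cider (6-pack) €15.26: beer, wine and spirits → 11% → €1.68
Bluetooth speaker €121.84: electronics, €50.00 or more → 9.25% → €11.27
Cough syrup €12.32: over-the-counter medicine → 3.5% → €0.43
Craft lager (4-pack) €10.98: beer, wine and spirits → 11% → €1.21
Wireless earbuds €47.43: electronics, under €50.00 → 0% → €0.00
Blazer €84.63: clothing → 8% → €6.77
Six-pack IPA €16.36: beer, wine and spirits → 11% → €1.80
Bag of rice (5 lb) €10.70: unprepared groceries → 5.75% → €0.62
Ibuprofen (100 ct) €8.62: over-the-counter medicine → 3.5% → €0.30
Scarf €28.37: clothing → 8% → €2.27
Subtotal = €476.02; tax = €35.91; total due = €511.93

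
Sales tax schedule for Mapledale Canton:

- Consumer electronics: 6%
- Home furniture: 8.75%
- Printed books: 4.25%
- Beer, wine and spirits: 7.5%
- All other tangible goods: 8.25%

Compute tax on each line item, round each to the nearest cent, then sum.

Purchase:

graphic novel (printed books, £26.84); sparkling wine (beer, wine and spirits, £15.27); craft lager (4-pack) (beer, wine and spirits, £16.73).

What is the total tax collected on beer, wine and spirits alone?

£2.40

Sparkling wine £15.27: beer, wine and spirits → 7.5% → £1.15
Craft lager (4-pack) £16.73: beer, wine and spirits → 7.5% → £1.25
Tax on beer, wine and spirits = £1.15 + £1.25 = £2.40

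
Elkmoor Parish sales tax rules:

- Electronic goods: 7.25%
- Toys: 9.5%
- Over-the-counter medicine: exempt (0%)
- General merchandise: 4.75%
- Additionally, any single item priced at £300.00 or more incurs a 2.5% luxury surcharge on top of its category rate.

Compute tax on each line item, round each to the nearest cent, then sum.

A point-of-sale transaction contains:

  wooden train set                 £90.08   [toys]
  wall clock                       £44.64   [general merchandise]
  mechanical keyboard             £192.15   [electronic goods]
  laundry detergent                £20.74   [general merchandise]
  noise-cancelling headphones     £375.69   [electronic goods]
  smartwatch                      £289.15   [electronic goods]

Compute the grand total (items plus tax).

Wooden train set £90.08: toys → 9.5% → £8.56
Wall clock £44.64: general merchandise → 4.75% → £2.12
Mechanical keyboard £192.15: electronic goods → 7.25% → £13.93
Laundry detergent £20.74: general merchandise → 4.75% → £0.99
Noise-cancelling headphones £375.69: electronic goods → 7.25% + 2.5% surcharge = 9.75% → £36.63
Smartwatch £289.15: electronic goods → 7.25% → £20.96
Subtotal = £1012.45; tax = £83.19; total due = £1095.64

£1095.64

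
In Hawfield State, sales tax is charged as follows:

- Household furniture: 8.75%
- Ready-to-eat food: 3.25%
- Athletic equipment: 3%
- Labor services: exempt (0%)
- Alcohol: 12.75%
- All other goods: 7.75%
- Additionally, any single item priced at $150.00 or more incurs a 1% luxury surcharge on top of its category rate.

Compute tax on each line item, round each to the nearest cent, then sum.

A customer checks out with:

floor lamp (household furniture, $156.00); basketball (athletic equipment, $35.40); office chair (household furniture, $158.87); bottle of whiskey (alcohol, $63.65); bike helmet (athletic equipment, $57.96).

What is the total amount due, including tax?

Floor lamp $156.00: household furniture → 8.75% + 1% surcharge = 9.75% → $15.21
Basketball $35.40: athletic equipment → 3% → $1.06
Office chair $158.87: household furniture → 8.75% + 1% surcharge = 9.75% → $15.49
Bottle of whiskey $63.65: alcohol → 12.75% → $8.12
Bike helmet $57.96: athletic equipment → 3% → $1.74
Subtotal = $471.88; tax = $41.62; total due = $513.50

$513.50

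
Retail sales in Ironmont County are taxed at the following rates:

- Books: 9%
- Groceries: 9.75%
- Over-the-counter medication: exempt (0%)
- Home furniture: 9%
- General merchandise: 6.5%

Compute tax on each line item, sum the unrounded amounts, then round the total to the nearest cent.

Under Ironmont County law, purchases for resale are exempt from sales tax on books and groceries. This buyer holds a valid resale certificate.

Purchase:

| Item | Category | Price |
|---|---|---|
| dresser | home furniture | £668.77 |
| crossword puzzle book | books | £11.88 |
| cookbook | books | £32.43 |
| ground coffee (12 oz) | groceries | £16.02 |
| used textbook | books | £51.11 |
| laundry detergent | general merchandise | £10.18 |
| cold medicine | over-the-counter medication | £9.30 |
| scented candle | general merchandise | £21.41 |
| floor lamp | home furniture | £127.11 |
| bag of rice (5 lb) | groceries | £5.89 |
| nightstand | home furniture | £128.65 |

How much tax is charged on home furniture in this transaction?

£83.21

Dresser £668.77: home furniture → 9% → £60.1893
Floor lamp £127.11: home furniture → 9% → £11.4399
Nightstand £128.65: home furniture → 9% → £11.5785
Tax on home furniture: unrounded sum = £83.2077 → £83.21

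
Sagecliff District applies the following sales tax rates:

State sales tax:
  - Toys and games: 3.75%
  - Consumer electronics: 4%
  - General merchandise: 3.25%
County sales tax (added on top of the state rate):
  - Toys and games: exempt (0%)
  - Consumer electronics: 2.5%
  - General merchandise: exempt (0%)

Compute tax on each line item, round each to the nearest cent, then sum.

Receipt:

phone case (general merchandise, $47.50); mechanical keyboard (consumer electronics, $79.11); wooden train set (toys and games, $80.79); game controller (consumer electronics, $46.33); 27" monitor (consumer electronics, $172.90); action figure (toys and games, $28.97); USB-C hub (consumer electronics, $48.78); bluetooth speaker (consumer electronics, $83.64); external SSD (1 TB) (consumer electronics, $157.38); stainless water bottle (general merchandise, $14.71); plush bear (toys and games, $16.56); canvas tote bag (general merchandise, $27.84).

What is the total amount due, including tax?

$850.40

Phone case $47.50: general merchandise → 3.25% + 0% county = 3.25% → $1.54
Mechanical keyboard $79.11: consumer electronics → 4% + 2.5% county = 6.5% → $5.14
Wooden train set $80.79: toys and games → 3.75% + 0% county = 3.75% → $3.03
Game controller $46.33: consumer electronics → 4% + 2.5% county = 6.5% → $3.01
27" monitor $172.90: consumer electronics → 4% + 2.5% county = 6.5% → $11.24
Action figure $28.97: toys and games → 3.75% + 0% county = 3.75% → $1.09
USB-C hub $48.78: consumer electronics → 4% + 2.5% county = 6.5% → $3.17
Bluetooth speaker $83.64: consumer electronics → 4% + 2.5% county = 6.5% → $5.44
External SSD (1 TB) $157.38: consumer electronics → 4% + 2.5% county = 6.5% → $10.23
Stainless water bottle $14.71: general merchandise → 3.25% + 0% county = 3.25% → $0.48
Plush bear $16.56: toys and games → 3.75% + 0% county = 3.75% → $0.62
Canvas tote bag $27.84: general merchandise → 3.25% + 0% county = 3.25% → $0.90
Subtotal = $804.51; tax = $45.89; total due = $850.40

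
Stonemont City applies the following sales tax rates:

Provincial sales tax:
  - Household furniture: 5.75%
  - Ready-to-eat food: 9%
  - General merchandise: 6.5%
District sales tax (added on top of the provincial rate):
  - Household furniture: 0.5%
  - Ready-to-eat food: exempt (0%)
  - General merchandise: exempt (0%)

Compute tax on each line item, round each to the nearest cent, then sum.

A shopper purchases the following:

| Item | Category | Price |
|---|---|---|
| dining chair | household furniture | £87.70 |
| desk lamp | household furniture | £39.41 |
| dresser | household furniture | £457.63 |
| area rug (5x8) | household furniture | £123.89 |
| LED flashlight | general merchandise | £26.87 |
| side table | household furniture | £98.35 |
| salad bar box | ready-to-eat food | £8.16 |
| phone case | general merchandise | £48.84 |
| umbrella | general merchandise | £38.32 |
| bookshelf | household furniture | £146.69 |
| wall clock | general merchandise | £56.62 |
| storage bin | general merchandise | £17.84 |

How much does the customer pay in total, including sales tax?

Dining chair £87.70: household furniture → 5.75% + 0.5% district = 6.25% → £5.48
Desk lamp £39.41: household furniture → 5.75% + 0.5% district = 6.25% → £2.46
Dresser £457.63: household furniture → 5.75% + 0.5% district = 6.25% → £28.60
Area rug (5x8) £123.89: household furniture → 5.75% + 0.5% district = 6.25% → £7.74
LED flashlight £26.87: general merchandise → 6.5% + 0% district = 6.5% → £1.75
Side table £98.35: household furniture → 5.75% + 0.5% district = 6.25% → £6.15
Salad bar box £8.16: ready-to-eat food → 9% + 0% district = 9% → £0.73
Phone case £48.84: general merchandise → 6.5% + 0% district = 6.5% → £3.17
Umbrella £38.32: general merchandise → 6.5% + 0% district = 6.5% → £2.49
Bookshelf £146.69: household furniture → 5.75% + 0.5% district = 6.25% → £9.17
Wall clock £56.62: general merchandise → 6.5% + 0% district = 6.5% → £3.68
Storage bin £17.84: general merchandise → 6.5% + 0% district = 6.5% → £1.16
Subtotal = £1150.32; tax = £72.58; total due = £1222.90

£1222.90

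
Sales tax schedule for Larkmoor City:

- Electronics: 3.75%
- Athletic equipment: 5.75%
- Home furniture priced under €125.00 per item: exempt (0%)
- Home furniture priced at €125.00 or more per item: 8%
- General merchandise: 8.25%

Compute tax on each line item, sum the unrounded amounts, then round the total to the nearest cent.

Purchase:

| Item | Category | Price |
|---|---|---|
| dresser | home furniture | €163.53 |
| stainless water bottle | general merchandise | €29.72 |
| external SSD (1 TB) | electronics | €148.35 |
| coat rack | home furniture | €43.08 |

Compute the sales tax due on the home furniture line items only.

€13.08

Dresser €163.53: home furniture, €125.00 or more → 8% → €13.0824
Coat rack €43.08: home furniture, under €125.00 → 0% → €0.00
Tax on home furniture: unrounded sum = €13.0824 → €13.08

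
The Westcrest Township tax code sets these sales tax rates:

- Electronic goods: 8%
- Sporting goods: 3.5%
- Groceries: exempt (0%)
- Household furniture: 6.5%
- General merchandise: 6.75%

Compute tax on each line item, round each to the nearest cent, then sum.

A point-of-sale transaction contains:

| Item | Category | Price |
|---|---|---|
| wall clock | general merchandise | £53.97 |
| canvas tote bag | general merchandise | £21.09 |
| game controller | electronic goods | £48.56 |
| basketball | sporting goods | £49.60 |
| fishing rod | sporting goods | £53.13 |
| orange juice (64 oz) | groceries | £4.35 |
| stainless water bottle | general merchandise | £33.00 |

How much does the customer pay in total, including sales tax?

Wall clock £53.97: general merchandise → 6.75% → £3.64
Canvas tote bag £21.09: general merchandise → 6.75% → £1.42
Game controller £48.56: electronic goods → 8% → £3.88
Basketball £49.60: sporting goods → 3.5% → £1.74
Fishing rod £53.13: sporting goods → 3.5% → £1.86
Orange juice (64 oz) £4.35: groceries → 0% → £0.00
Stainless water bottle £33.00: general merchandise → 6.75% → £2.23
Subtotal = £263.70; tax = £14.77; total due = £278.47

£278.47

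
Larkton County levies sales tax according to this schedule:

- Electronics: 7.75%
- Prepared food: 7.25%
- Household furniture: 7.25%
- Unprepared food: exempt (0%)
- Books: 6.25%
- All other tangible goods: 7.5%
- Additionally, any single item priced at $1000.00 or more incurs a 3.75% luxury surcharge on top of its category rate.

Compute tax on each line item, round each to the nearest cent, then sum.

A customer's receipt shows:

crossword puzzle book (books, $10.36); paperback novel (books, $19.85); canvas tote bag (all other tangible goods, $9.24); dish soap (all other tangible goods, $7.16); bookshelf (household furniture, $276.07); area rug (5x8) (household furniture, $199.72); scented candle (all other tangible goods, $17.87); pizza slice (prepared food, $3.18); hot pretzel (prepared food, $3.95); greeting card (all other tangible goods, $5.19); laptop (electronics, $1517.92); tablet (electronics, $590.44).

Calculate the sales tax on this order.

Crossword puzzle book $10.36: books → 6.25% → $0.65
Paperback novel $19.85: books → 6.25% → $1.24
Canvas tote bag $9.24: all other tangible goods → 7.5% → $0.69
Dish soap $7.16: all other tangible goods → 7.5% → $0.54
Bookshelf $276.07: household furniture → 7.25% → $20.02
Area rug (5x8) $199.72: household furniture → 7.25% → $14.48
Scented candle $17.87: all other tangible goods → 7.5% → $1.34
Pizza slice $3.18: prepared food → 7.25% → $0.23
Hot pretzel $3.95: prepared food → 7.25% → $0.29
Greeting card $5.19: all other tangible goods → 7.5% → $0.39
Laptop $1517.92: electronics → 7.75% + 3.75% surcharge = 11.5% → $174.56
Tablet $590.44: electronics → 7.75% → $45.76
Total tax = $0.65 + $1.24 + $0.69 + $0.54 + $20.02 + $14.48 + $1.34 + $0.23 + $0.29 + $0.39 + $174.56 + $45.76 = $260.19

$260.19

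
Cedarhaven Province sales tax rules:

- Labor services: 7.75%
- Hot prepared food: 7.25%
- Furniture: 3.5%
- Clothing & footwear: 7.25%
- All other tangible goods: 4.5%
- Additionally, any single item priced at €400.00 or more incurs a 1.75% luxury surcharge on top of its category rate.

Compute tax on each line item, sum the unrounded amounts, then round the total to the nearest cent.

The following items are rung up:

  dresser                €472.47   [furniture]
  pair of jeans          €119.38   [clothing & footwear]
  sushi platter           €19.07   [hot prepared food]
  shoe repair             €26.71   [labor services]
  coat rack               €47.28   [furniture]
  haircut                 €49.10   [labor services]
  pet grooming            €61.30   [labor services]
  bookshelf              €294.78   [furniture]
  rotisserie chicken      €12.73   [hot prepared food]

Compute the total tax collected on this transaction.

Dresser €472.47: furniture → 3.5% + 1.75% surcharge = 5.25% → €24.804675
Pair of jeans €119.38: clothing & footwear → 7.25% → €8.65505
Sushi platter €19.07: hot prepared food → 7.25% → €1.382575
Shoe repair €26.71: labor services → 7.75% → €2.070025
Coat rack €47.28: furniture → 3.5% → €1.6548
Haircut €49.10: labor services → 7.75% → €3.80525
Pet grooming €61.30: labor services → 7.75% → €4.75075
Bookshelf €294.78: furniture → 3.5% → €10.3173
Rotisserie chicken €12.73: hot prepared food → 7.25% → €0.922925
Unrounded tax sum = €58.36335 → €58.36

€58.36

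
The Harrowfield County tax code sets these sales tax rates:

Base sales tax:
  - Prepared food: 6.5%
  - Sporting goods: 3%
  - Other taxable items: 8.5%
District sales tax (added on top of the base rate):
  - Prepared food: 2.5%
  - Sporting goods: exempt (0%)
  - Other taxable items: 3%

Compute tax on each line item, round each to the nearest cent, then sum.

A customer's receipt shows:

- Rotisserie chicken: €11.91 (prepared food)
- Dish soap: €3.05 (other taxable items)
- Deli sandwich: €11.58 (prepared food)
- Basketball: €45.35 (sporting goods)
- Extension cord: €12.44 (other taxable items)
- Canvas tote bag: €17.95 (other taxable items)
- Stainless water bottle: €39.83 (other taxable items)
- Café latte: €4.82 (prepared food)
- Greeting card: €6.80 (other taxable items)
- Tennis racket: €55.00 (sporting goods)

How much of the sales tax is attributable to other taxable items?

€9.20

Dish soap €3.05: other taxable items → 8.5% + 3% district = 11.5% → €0.35
Extension cord €12.44: other taxable items → 8.5% + 3% district = 11.5% → €1.43
Canvas tote bag €17.95: other taxable items → 8.5% + 3% district = 11.5% → €2.06
Stainless water bottle €39.83: other taxable items → 8.5% + 3% district = 11.5% → €4.58
Greeting card €6.80: other taxable items → 8.5% + 3% district = 11.5% → €0.78
Tax on other taxable items = €0.35 + €1.43 + €2.06 + €4.58 + €0.78 = €9.20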